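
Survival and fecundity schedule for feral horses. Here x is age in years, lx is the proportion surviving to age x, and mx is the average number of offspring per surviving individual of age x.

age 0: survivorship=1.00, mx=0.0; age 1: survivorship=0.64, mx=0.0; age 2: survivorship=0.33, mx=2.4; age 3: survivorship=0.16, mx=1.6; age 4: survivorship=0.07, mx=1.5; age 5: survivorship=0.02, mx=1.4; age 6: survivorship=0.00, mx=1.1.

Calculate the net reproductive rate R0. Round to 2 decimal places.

1.18

lx·mx by age: 0, 0, 0.792, 0.256, 0.105, 0.028, 0
R0 = Σ lx·mx = 1.181 → 1.18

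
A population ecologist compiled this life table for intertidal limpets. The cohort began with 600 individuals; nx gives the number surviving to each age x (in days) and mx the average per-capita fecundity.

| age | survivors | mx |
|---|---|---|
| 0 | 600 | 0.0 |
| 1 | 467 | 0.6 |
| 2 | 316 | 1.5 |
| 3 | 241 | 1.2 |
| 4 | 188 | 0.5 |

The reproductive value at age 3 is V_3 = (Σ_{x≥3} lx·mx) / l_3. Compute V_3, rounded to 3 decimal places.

1.590

lx = nx/n0 = nx/600: 1, 0.77833…, 0.52667…, 0.40167…, 0.31333…
lx·mx for x ≥ 3: 0.482…, 0.156667… → sum = 0.638667…
V_3 = 0.638667… / l_3 = 0.638667… / 0.401667… = 1.590041… → 1.590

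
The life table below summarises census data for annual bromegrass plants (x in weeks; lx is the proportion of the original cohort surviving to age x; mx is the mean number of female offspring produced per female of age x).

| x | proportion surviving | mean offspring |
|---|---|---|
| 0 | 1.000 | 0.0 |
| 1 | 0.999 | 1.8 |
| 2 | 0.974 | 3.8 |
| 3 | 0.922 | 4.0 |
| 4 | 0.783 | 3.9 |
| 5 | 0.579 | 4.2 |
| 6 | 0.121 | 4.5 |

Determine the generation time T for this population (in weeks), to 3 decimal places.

3.148

lx·mx: 0, 1.7982, 3.7012, 3.688, 3.0537, 2.4318, 0.5445 → R0 = 15.2174
x·lx·mx: 0, 1.7982, 7.4024, 11.064, 12.2148, 12.159, 3.267 → Σ = 47.9054
T = 47.9054 / 15.2174 = 3.148067… → 3.148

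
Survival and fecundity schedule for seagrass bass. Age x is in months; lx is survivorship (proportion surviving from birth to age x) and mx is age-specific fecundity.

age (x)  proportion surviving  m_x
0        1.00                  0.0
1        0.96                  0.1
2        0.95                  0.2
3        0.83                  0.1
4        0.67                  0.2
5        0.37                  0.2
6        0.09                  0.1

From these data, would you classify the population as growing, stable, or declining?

declining

R0 = Σ lx·mx = 0 + 0.096 + 0.19 + 0.083 + 0.134 + 0.074 + 0.009 = 0.586
R0 < 1, so the population is declining.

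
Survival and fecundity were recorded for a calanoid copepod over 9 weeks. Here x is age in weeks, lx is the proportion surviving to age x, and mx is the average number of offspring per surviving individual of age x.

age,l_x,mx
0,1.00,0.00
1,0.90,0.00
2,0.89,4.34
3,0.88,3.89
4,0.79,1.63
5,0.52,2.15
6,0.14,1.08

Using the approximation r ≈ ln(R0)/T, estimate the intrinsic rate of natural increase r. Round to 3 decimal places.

R0 = Σ lx·mx = 0 + 0 + 3.8626 + 3.4232 + 1.2877 + 1.118 + 0.1512 = 9.8427
Σ x·lx·mx = 29.6428; T = 29.6428/9.8427 = 3.01165…
r ≈ ln(R0)/T = ln(9.8427)/3.01165… = 0.75929… → 0.759

0.759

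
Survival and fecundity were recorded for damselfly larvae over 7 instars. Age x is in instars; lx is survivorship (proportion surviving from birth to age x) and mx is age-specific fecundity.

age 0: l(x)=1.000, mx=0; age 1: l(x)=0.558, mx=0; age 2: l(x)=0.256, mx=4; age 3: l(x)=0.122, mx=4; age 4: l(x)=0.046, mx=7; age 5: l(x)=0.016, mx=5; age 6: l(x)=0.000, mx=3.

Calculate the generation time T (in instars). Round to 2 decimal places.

2.72

lx·mx: 0, 0, 1.024, 0.488, 0.322, 0.08, 0 → R0 = 1.914
x·lx·mx: 0, 0, 2.048, 1.464, 1.288, 0.4, 0 → Σ = 5.2
T = 5.2 / 1.914 = 2.716823… → 2.72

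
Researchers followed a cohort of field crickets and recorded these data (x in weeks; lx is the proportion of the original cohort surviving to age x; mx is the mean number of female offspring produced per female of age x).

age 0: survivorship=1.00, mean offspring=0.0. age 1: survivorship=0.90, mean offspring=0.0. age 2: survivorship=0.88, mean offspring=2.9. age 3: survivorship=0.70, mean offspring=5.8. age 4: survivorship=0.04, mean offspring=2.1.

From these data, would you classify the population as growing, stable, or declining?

growing

R0 = Σ lx·mx = 0 + 0 + 2.552 + 4.06 + 0.084 = 6.696
R0 > 1, so the population is growing.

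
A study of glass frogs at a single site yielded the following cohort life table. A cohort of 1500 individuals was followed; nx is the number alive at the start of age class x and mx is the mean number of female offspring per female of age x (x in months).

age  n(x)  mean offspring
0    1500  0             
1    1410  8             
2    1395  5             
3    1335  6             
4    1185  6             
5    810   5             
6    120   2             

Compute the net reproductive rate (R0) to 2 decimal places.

25.11

lx = nx/n0 = nx/1500: 1, 0.94, 0.93, 0.89, 0.79, 0.54, 0.08
lx·mx by age: 0, 7.52, 4.65, 5.34, 4.74, 2.7, 0.16
R0 = Σ lx·mx = 25.11 → 25.11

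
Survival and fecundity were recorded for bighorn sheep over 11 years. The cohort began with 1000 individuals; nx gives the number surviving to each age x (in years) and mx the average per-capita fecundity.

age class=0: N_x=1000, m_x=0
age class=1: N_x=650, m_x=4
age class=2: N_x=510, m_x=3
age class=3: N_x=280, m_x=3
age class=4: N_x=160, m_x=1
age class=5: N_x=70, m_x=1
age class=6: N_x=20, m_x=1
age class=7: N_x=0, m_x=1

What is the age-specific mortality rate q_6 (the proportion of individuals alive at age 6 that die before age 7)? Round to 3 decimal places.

1.000

lx = nx/n0 = nx/1000: 1, 0.65, 0.51, 0.28, 0.16, 0.07, 0.02, 0
q_6 = (l_6 − l_7) / l_6 = (0.02 − 0) / 0.02
     = 0.02 / 0.02 = 1 → 1.000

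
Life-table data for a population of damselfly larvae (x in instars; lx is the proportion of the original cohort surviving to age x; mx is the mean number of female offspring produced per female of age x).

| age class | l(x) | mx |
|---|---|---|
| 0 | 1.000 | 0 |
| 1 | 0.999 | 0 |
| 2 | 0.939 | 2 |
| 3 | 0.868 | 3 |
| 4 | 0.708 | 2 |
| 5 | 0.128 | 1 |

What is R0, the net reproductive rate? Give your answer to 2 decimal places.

6.03

lx·mx by age: 0, 0, 1.878, 2.604, 1.416, 0.128
R0 = Σ lx·mx = 6.026 → 6.03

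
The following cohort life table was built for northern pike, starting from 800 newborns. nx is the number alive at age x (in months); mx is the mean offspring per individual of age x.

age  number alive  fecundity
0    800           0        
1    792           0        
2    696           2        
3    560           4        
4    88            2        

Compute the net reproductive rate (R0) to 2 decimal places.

lx = nx/n0 = nx/800: 1, 0.99, 0.87, 0.7, 0.11
lx·mx by age: 0, 0, 1.74, 2.8, 0.22
R0 = Σ lx·mx = 4.76 → 4.76

4.76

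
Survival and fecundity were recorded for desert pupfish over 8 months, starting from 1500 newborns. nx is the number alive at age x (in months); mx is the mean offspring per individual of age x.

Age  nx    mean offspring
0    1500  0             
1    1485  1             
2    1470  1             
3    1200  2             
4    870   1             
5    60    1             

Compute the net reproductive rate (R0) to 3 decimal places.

4.190

lx = nx/n0 = nx/1500: 1, 0.99, 0.98, 0.8, 0.58, 0.04
lx·mx by age: 0, 0.99, 0.98, 1.6, 0.58, 0.04
R0 = Σ lx·mx = 4.19 → 4.190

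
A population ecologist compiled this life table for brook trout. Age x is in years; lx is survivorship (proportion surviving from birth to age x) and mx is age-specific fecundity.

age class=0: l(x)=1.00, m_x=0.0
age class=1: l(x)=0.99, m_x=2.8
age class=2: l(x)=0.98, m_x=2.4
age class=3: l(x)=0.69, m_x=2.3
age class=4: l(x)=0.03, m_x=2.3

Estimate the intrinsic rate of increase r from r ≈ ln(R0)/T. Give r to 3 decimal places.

R0 = Σ lx·mx = 0 + 2.772 + 2.352 + 1.587 + 0.069 = 6.78
Σ x·lx·mx = 12.513; T = 12.513/6.78 = 1.84558…
r ≈ ln(R0)/T = ln(6.78)/1.84558… = 1.03706… → 1.037

1.037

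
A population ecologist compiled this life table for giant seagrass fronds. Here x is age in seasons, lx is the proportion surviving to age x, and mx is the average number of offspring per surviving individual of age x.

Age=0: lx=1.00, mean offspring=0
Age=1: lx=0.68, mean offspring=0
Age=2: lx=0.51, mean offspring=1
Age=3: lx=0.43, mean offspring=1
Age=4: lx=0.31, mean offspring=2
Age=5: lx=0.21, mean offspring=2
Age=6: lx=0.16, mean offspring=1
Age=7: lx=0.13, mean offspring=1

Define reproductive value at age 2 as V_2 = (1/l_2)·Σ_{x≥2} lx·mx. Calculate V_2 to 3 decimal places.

4.451

lx·mx for x ≥ 2: 0.51, 0.43, 0.62, 0.42, 0.16, 0.13 → sum = 2.27
V_2 = 2.27 / l_2 = 2.27 / 0.51 = 4.45098… → 4.451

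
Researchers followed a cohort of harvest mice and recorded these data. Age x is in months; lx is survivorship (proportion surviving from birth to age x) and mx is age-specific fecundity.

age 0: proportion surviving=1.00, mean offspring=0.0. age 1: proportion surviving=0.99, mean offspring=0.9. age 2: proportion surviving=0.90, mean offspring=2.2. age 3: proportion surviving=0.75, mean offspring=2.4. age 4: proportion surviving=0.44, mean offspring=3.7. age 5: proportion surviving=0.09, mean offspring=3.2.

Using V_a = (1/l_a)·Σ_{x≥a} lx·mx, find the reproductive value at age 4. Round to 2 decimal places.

4.35

lx·mx for x ≥ 4: 1.628, 0.288 → sum = 1.916
V_4 = 1.916 / l_4 = 1.916 / 0.44 = 4.354545… → 4.35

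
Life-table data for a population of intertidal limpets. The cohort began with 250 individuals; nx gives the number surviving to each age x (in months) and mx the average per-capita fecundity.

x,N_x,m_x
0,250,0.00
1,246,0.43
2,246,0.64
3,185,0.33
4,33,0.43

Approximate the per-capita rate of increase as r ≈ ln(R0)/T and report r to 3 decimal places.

lx = nx/n0 = nx/250: 1, 0.984, 0.984, 0.74, 0.132
R0 = Σ lx·mx = 0 + 0.42312 + 0.62976 + 0.2442 + 0.05676 = 1.35384
Σ x·lx·mx = 2.64228; T = 2.64228/1.35384 = 1.95169…
r ≈ ln(R0)/T = ln(1.35384)/1.95169… = 0.15522… → 0.155

0.155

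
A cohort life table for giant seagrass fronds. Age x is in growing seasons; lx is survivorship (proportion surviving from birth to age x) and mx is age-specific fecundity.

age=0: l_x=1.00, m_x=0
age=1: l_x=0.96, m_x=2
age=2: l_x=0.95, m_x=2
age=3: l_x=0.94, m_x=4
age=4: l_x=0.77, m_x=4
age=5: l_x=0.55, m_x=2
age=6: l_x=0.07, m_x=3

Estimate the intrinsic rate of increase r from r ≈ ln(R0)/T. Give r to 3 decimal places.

0.824

R0 = Σ lx·mx = 0 + 1.92 + 1.9 + 3.76 + 3.08 + 1.1 + 0.21 = 11.97
Σ x·lx·mx = 36.08; T = 36.08/11.97 = 3.0142…
r ≈ ln(R0)/T = ln(11.97)/3.0142… = 0.82357… → 0.824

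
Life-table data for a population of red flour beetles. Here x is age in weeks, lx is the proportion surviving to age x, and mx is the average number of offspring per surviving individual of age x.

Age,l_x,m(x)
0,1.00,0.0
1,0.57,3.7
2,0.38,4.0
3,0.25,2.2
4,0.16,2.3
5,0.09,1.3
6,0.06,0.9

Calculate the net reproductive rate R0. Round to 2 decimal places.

4.72

lx·mx by age: 0, 2.109, 1.52, 0.55, 0.368, 0.117, 0.054
R0 = Σ lx·mx = 4.718 → 4.72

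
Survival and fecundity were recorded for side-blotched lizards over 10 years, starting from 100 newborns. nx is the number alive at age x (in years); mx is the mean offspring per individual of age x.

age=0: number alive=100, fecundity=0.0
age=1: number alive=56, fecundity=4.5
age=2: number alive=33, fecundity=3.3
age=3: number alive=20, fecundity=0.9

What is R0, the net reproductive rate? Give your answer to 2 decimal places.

lx = nx/n0 = nx/100: 1, 0.56, 0.33, 0.2
lx·mx by age: 0, 2.52, 1.089, 0.18
R0 = Σ lx·mx = 3.789 → 3.79

3.79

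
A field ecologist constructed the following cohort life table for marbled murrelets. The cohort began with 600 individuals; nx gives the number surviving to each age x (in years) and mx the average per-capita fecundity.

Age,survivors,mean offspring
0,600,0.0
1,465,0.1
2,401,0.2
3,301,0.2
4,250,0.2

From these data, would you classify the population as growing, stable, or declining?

lx = nx/n0 = nx/600: 1, 0.775, 0.66833…, 0.50167…, 0.41667…
R0 = Σ lx·mx = 0 + 0.0775 + 0.133667… + 0.100333… + 0.083333… = 0.394833…
R0 < 1, so the population is declining.

declining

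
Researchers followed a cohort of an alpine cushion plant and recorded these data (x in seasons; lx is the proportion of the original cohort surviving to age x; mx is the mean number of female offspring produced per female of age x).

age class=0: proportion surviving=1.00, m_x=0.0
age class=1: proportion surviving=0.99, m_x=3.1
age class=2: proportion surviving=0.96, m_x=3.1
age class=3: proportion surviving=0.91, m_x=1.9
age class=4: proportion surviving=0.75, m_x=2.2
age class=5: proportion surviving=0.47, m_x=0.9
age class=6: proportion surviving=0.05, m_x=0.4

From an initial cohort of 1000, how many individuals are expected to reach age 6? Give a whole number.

50

Expected survivors = N0 · l_6 = 1000 × 0.05 = 50 → 50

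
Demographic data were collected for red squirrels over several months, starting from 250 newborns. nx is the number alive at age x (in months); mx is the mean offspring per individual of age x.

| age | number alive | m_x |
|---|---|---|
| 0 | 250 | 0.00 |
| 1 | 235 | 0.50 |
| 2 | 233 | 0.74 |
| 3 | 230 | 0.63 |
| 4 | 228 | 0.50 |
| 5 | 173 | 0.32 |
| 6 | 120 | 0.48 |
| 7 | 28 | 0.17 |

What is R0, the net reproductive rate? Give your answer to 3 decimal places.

lx = nx/n0 = nx/250: 1, 0.94, 0.932, 0.92, 0.912, 0.692, 0.48, 0.112
lx·mx by age: 0, 0.47, 0.68968, 0.5796, 0.456, 0.22144, 0.2304, 0.01904
R0 = Σ lx·mx = 2.66616 → 2.666

2.666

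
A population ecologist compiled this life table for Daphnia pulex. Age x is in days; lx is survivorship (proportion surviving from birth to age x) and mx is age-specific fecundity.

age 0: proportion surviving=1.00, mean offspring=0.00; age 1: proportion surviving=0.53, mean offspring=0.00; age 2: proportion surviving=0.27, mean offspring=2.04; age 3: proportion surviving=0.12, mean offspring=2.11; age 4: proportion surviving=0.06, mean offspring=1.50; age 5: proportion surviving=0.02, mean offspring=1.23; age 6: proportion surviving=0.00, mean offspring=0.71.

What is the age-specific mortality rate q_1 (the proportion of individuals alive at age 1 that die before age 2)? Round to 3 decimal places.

q_1 = (l_1 − l_2) / l_1 = (0.53 − 0.27) / 0.53
     = 0.26 / 0.53 = 0.490566… → 0.491

0.491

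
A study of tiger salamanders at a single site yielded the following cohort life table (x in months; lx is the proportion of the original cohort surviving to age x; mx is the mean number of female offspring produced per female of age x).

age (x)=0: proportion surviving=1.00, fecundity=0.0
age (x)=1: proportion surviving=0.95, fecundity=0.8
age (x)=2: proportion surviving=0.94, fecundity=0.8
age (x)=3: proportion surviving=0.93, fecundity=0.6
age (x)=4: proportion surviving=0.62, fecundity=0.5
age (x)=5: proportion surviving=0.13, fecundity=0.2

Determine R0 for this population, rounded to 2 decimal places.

2.41

lx·mx by age: 0, 0.76, 0.752, 0.558, 0.31, 0.026
R0 = Σ lx·mx = 2.406 → 2.41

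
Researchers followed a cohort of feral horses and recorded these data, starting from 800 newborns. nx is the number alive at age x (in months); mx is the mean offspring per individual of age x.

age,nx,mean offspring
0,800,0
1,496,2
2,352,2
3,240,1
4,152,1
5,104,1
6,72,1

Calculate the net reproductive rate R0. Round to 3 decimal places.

2.830

lx = nx/n0 = nx/800: 1, 0.62, 0.44, 0.3, 0.19, 0.13, 0.09
lx·mx by age: 0, 1.24, 0.88, 0.3, 0.19, 0.13, 0.09
R0 = Σ lx·mx = 2.83 → 2.830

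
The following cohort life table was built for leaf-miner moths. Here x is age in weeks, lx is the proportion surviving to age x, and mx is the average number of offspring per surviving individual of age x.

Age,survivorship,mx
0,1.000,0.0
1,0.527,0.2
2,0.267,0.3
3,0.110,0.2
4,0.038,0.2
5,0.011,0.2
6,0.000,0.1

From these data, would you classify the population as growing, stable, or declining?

declining

R0 = Σ lx·mx = 0 + 0.1054 + 0.0801 + 0.022 + 0.0076 + 0.0022 + 0 = 0.2173
R0 < 1, so the population is declining.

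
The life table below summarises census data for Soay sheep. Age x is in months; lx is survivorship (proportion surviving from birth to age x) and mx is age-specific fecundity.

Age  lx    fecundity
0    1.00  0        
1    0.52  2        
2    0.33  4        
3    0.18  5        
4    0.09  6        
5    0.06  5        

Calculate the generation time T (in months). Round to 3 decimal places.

2.449

lx·mx: 0, 1.04, 1.32, 0.9, 0.54, 0.3 → R0 = 4.1
x·lx·mx: 0, 1.04, 2.64, 2.7, 2.16, 1.5 → Σ = 10.04
T = 10.04 / 4.1 = 2.44878… → 2.449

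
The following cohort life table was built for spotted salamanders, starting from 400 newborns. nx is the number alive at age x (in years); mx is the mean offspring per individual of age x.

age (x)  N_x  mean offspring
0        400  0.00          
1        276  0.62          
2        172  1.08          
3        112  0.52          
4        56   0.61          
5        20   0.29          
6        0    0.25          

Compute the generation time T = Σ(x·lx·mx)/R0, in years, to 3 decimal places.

1.940

lx = nx/n0 = nx/400: 1, 0.69, 0.43, 0.28, 0.14, 0.05, 0
lx·mx: 0, 0.4278, 0.4644, 0.1456, 0.0854, 0.0145, 0 → R0 = 1.1377
x·lx·mx: 0, 0.4278, 0.9288, 0.4368, 0.3416, 0.0725, 0 → Σ = 2.2075
T = 2.2075 / 1.1377 = 1.940318… → 1.940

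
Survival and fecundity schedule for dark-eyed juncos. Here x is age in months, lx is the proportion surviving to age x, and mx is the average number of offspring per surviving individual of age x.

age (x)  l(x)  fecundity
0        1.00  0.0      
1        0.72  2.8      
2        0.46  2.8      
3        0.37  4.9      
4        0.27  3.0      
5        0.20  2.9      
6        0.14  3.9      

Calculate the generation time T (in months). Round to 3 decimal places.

lx·mx: 0, 2.016, 1.288, 1.813, 0.81, 0.58, 0.546 → R0 = 7.053
x·lx·mx: 0, 2.016, 2.576, 5.439, 3.24, 2.9, 3.276 → Σ = 19.447
T = 19.447 / 7.053 = 2.757266… → 2.757

2.757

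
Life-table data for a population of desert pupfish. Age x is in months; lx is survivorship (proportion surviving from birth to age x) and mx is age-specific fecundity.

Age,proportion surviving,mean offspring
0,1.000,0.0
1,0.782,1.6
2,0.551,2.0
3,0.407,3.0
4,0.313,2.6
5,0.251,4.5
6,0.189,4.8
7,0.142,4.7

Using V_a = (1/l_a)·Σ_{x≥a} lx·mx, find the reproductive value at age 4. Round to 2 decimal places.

11.24

lx·mx for x ≥ 4: 0.8138, 1.1295, 0.9072, 0.6674 → sum = 3.5179
V_4 = 3.5179 / l_4 = 3.5179 / 0.313 = 11.239297… → 11.24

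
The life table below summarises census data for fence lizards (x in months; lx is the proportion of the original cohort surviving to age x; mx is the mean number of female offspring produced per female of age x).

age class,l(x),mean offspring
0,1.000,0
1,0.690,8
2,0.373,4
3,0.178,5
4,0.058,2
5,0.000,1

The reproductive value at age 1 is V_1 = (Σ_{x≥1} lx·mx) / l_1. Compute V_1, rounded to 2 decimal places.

lx·mx for x ≥ 1: 5.52, 1.492, 0.89, 0.116, 0 → sum = 8.018
V_1 = 8.018 / l_1 = 8.018 / 0.69 = 11.62029… → 11.62

11.62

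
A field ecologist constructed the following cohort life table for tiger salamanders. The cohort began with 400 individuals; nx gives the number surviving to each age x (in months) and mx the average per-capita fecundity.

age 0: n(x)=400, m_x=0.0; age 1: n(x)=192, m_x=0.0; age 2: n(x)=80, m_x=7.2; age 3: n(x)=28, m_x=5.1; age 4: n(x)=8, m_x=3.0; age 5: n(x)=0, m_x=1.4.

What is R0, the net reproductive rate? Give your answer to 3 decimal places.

1.857

lx = nx/n0 = nx/400: 1, 0.48, 0.2, 0.07, 0.02, 0
lx·mx by age: 0, 0, 1.44, 0.357, 0.06, 0
R0 = Σ lx·mx = 1.857 → 1.857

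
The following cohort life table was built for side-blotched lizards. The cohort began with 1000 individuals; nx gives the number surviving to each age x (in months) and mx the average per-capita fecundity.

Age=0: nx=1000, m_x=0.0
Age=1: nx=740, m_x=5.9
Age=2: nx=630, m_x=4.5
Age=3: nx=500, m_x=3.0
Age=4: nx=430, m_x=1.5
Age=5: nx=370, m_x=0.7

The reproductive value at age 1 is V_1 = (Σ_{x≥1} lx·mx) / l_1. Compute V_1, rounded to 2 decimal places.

lx = nx/n0 = nx/1000: 1, 0.74, 0.63, 0.5, 0.43, 0.37
lx·mx for x ≥ 1: 4.366, 2.835, 1.5, 0.645, 0.259 → sum = 9.605
V_1 = 9.605 / l_1 = 9.605 / 0.74 = 12.97973… → 12.98

12.98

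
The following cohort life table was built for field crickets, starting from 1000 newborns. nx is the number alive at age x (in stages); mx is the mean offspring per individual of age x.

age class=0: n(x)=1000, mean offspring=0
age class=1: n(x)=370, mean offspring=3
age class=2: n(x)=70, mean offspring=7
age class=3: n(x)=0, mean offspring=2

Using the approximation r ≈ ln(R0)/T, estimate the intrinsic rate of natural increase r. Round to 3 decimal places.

lx = nx/n0 = nx/1000: 1, 0.37, 0.07, 0
R0 = Σ lx·mx = 0 + 1.11 + 0.49 + 0 = 1.6
Σ x·lx·mx = 2.09; T = 2.09/1.6 = 1.30625
r ≈ ln(R0)/T = ln(1.6)/1.30625 = 0.35981… → 0.360

0.360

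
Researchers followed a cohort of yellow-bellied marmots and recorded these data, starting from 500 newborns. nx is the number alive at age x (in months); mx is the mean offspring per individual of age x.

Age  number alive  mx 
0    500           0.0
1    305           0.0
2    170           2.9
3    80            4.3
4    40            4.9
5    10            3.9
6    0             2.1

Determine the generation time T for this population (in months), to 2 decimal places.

2.80

lx = nx/n0 = nx/500: 1, 0.61, 0.34, 0.16, 0.08, 0.02, 0
lx·mx: 0, 0, 0.986, 0.688, 0.392, 0.078, 0 → R0 = 2.144
x·lx·mx: 0, 0, 1.972, 2.064, 1.568, 0.39, 0 → Σ = 5.994
T = 5.994 / 2.144 = 2.795709… → 2.80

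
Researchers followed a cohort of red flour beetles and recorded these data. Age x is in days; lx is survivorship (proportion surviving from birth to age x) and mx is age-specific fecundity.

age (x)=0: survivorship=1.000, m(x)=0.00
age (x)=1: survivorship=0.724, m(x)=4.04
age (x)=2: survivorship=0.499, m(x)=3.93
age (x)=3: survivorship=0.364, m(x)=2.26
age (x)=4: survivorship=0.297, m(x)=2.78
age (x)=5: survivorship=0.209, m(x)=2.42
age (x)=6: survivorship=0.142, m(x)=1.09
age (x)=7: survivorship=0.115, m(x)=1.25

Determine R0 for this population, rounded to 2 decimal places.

lx·mx by age: 0, 2.92496, 1.96107, 0.82264, 0.82566, 0.50578, 0.15478, 0.14375
R0 = Σ lx·mx = 7.33864 → 7.34

7.34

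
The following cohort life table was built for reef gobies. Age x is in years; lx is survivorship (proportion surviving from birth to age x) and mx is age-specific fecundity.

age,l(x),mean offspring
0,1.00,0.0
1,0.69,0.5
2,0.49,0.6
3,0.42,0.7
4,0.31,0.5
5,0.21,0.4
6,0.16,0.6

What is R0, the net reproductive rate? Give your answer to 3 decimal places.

1.268

lx·mx by age: 0, 0.345, 0.294, 0.294, 0.155, 0.084, 0.096
R0 = Σ lx·mx = 1.268 → 1.268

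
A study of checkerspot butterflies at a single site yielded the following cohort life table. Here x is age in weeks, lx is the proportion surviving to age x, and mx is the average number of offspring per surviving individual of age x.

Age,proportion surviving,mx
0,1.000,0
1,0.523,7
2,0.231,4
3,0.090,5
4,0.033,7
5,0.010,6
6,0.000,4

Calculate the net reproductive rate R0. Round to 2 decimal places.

5.33

lx·mx by age: 0, 3.661, 0.924, 0.45, 0.231, 0.06, 0
R0 = Σ lx·mx = 5.326 → 5.33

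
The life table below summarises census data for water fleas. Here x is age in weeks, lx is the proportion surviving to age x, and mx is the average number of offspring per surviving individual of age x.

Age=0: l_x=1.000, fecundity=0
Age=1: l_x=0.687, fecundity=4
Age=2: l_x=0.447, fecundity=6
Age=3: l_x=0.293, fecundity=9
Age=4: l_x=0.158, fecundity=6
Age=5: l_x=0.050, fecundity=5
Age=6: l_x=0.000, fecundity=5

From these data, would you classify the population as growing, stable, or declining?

growing

R0 = Σ lx·mx = 0 + 2.748 + 2.682 + 2.637 + 0.948 + 0.25 + 0 = 9.265
R0 > 1, so the population is growing.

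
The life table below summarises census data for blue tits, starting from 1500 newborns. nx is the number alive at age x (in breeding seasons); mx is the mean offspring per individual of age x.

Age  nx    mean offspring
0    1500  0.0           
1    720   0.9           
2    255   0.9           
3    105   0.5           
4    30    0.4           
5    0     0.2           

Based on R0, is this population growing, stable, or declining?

lx = nx/n0 = nx/1500: 1, 0.48, 0.17, 0.07, 0.02, 0
R0 = Σ lx·mx = 0 + 0.432 + 0.153 + 0.035 + 0.008 + 0 = 0.628
R0 < 1, so the population is declining.

declining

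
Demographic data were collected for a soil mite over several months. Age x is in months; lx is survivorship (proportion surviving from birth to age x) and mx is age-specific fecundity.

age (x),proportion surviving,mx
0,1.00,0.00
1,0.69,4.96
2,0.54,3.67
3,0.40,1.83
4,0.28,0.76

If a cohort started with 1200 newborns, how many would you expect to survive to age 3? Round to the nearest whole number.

Expected survivors = N0 · l_3 = 1200 × 0.40 = 480 → 480

480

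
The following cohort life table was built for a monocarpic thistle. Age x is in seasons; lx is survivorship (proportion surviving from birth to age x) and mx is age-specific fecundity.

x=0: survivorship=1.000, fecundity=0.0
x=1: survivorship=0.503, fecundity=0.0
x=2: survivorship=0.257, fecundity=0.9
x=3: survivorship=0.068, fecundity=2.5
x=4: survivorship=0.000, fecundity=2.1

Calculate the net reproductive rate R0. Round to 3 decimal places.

lx·mx by age: 0, 0, 0.2313, 0.17, 0
R0 = Σ lx·mx = 0.4013 → 0.401

0.401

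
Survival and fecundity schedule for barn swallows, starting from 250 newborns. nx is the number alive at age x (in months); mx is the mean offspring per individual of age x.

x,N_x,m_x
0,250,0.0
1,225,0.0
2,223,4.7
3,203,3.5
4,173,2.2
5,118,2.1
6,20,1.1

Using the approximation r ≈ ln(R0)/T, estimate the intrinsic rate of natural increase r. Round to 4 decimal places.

lx = nx/n0 = nx/250: 1, 0.9, 0.892, 0.812, 0.692, 0.472, 0.08
R0 = Σ lx·mx = 0 + 0 + 4.1924 + 2.842 + 1.5224 + 0.9912 + 0.088 = 9.636
Σ x·lx·mx = 28.4844; T = 28.4844/9.636 = 2.95604…
r ≈ ln(R0)/T = ln(9.636)/2.95604… = 0.766399… → 0.7664

0.7664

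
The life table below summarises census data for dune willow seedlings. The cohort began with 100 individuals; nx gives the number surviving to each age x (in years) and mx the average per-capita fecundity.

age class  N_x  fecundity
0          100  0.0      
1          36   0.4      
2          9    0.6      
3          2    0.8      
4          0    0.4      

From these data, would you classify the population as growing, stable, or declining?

declining

lx = nx/n0 = nx/100: 1, 0.36, 0.09, 0.02, 0
R0 = Σ lx·mx = 0 + 0.144 + 0.054 + 0.016 + 0 = 0.214
R0 < 1, so the population is declining.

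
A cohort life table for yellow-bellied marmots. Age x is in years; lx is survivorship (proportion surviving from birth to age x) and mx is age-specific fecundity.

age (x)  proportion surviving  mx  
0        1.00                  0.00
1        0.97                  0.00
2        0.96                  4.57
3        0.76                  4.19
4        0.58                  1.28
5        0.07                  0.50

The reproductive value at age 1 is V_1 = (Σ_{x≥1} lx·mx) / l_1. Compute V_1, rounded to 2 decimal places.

8.61

lx·mx for x ≥ 1: 0, 4.3872, 3.1844, 0.7424, 0.035 → sum = 8.349
V_1 = 8.349 / l_1 = 8.349 / 0.97 = 8.607216… → 8.61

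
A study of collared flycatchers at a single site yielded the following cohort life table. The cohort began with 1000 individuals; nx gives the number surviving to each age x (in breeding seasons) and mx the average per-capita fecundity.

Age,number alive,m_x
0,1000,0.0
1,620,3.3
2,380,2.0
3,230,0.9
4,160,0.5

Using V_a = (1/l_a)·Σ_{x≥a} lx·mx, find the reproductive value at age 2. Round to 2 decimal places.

lx = nx/n0 = nx/1000: 1, 0.62, 0.38, 0.23, 0.16
lx·mx for x ≥ 2: 0.76, 0.207, 0.08 → sum = 1.047
V_2 = 1.047 / l_2 = 1.047 / 0.38 = 2.755263… → 2.76

2.76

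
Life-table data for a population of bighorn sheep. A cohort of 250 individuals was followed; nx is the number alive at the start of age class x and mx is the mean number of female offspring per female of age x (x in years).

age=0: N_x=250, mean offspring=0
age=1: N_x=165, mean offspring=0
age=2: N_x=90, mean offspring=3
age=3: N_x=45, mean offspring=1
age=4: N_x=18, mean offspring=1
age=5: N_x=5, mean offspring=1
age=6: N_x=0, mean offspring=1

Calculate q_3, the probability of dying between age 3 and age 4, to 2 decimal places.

lx = nx/n0 = nx/250: 1, 0.66, 0.36, 0.18, 0.072, 0.02, 0
q_3 = (l_3 − l_4) / l_3 = (0.18 − 0.072) / 0.18
     = 0.108 / 0.18 = 0.6 → 0.60

0.60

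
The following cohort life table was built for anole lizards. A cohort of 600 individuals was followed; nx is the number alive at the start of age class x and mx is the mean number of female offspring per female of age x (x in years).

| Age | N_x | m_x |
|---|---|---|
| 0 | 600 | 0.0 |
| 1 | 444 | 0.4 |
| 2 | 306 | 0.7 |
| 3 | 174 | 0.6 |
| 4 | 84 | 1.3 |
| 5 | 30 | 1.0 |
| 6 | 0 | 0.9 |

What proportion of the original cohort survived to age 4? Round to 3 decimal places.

l_4 = n_4/n_0 = 84/600 = 0.14 → 0.140

0.140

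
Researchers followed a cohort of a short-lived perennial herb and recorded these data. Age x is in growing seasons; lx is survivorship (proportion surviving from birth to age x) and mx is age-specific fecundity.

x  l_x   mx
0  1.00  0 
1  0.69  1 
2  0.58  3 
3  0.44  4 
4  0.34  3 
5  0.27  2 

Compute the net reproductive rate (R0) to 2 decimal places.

5.75

lx·mx by age: 0, 0.69, 1.74, 1.76, 1.02, 0.54
R0 = Σ lx·mx = 5.75 → 5.75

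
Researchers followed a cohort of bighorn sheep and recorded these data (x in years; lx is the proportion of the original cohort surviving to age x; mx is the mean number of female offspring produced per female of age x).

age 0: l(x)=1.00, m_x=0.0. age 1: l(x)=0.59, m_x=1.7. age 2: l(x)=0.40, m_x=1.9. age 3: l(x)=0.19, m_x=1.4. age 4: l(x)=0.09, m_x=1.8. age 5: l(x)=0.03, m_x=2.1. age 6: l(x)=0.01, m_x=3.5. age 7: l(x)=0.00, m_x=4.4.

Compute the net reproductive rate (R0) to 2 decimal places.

2.29

lx·mx by age: 0, 1.003, 0.76, 0.266, 0.162, 0.063, 0.035, 0
R0 = Σ lx·mx = 2.289 → 2.29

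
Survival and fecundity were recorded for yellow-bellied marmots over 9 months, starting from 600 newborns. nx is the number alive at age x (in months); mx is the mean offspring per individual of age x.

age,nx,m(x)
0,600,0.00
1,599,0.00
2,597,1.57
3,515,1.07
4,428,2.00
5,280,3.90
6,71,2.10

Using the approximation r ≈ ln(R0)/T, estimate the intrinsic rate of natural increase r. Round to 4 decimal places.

0.4817

lx = nx/n0 = nx/600: 1, 0.99833…, 0.995, 0.85833…, 0.71333…, 0.46667…, 0.11833…
R0 = Σ lx·mx = 0 + 0 + 1.56215 + 0.91842… + 1.42667… + 1.82… + 0.2485… = 5.975733…
Σ x·lx·mx = 22.177217…; T = 22.177217…/5.975733… = 3.71121…
r ≈ ln(R0)/T = ln(5.975733…)/3.71121… = 0.481704… → 0.4817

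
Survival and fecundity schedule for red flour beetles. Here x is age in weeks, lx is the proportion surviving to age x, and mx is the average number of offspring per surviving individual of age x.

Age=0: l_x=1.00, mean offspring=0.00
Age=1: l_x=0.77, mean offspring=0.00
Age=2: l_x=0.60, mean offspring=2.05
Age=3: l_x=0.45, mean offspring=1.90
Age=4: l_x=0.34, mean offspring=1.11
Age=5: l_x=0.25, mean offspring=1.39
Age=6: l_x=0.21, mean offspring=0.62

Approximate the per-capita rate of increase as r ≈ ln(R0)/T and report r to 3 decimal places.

0.350

R0 = Σ lx·mx = 0 + 0 + 1.23 + 0.855 + 0.3774 + 0.3475 + 0.1302 = 2.9401
Σ x·lx·mx = 9.0533; T = 9.0533/2.9401 = 3.07925…
r ≈ ln(R0)/T = ln(2.9401)/3.07925… = 0.35023… → 0.350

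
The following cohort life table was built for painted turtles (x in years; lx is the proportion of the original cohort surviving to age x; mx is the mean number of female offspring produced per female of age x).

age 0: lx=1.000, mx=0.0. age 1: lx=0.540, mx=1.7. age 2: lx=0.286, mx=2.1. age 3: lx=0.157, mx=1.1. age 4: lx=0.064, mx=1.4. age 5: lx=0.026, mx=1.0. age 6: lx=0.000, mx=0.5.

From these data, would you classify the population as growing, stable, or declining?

growing

R0 = Σ lx·mx = 0 + 0.918 + 0.6006 + 0.1727 + 0.0896 + 0.026 + 0 = 1.8069
R0 > 1, so the population is growing.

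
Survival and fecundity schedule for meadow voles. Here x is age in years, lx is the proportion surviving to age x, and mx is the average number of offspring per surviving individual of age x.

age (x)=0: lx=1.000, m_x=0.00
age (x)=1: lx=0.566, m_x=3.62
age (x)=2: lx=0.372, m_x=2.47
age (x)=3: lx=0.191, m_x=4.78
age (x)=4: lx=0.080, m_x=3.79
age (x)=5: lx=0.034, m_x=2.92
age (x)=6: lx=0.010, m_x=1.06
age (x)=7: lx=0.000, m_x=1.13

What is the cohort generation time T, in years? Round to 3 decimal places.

1.956

lx·mx: 0, 2.04892, 0.91884, 0.91298, 0.3032, 0.09928, 0.0106, 0 → R0 = 4.29382
x·lx·mx: 0, 2.04892, 1.83768, 2.73894, 1.2128, 0.4964, 0.0636, 0 → Σ = 8.39834
T = 8.39834 / 4.29382 = 1.955913… → 1.956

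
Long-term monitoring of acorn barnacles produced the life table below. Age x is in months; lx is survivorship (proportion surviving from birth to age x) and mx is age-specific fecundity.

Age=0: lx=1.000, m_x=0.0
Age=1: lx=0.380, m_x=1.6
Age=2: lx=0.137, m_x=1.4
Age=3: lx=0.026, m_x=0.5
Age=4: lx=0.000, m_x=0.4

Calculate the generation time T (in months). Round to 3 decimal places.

lx·mx: 0, 0.608, 0.1918, 0.013, 0 → R0 = 0.8128
x·lx·mx: 0, 0.608, 0.3836, 0.039, 0 → Σ = 1.0306
T = 1.0306 / 0.8128 = 1.267963… → 1.268

1.268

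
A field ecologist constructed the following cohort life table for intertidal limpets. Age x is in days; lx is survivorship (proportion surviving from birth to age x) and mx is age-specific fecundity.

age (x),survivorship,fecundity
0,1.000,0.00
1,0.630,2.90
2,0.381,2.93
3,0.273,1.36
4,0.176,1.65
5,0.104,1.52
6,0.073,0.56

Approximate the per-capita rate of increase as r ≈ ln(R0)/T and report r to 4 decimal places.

0.6895

R0 = Σ lx·mx = 0 + 1.827 + 1.11633 + 0.37128 + 0.2904 + 0.15808 + 0.04088 = 3.80397
Σ x·lx·mx = 7.37078; T = 7.37078/3.80397 = 1.93765…
r ≈ ln(R0)/T = ln(3.80397)/1.93765… = 0.689517… → 0.6895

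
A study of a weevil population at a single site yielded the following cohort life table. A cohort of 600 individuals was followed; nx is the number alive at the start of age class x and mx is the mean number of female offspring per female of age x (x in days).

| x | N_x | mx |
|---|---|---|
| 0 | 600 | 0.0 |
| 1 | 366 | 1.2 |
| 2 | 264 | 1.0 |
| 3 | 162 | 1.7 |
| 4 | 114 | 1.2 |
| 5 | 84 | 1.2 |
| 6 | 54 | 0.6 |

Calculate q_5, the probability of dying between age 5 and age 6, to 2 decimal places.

lx = nx/n0 = nx/600: 1, 0.61, 0.44, 0.27, 0.19, 0.14, 0.09
q_5 = (l_5 − l_6) / l_5 = (0.14 − 0.09) / 0.14
     = 0.05 / 0.14 = 0.357143… → 0.36

0.36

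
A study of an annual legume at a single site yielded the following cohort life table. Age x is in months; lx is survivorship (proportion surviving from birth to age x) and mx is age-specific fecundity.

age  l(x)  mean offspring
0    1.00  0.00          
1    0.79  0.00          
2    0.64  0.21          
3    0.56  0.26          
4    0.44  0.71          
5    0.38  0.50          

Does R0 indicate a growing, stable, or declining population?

declining

R0 = Σ lx·mx = 0 + 0 + 0.1344 + 0.1456 + 0.3124 + 0.19 = 0.7824
R0 < 1, so the population is declining.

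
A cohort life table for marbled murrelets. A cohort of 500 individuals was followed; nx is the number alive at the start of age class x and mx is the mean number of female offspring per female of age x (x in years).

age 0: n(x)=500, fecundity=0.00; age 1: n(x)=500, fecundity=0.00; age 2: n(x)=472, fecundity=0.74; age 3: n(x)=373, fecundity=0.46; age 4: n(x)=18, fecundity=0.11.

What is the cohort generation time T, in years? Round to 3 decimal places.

lx = nx/n0 = nx/500: 1, 1, 0.944, 0.746, 0.036
lx·mx: 0, 0, 0.69856, 0.34316, 0.00396 → R0 = 1.04568
x·lx·mx: 0, 0, 1.39712, 1.02948, 0.01584 → Σ = 2.44244
T = 2.44244 / 1.04568 = 2.335743… → 2.336

2.336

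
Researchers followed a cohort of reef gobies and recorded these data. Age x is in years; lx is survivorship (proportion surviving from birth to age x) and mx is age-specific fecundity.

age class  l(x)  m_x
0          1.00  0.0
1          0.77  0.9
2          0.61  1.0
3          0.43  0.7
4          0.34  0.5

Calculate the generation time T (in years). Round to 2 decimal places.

lx·mx: 0, 0.693, 0.61, 0.301, 0.17 → R0 = 1.774
x·lx·mx: 0, 0.693, 1.22, 0.903, 0.68 → Σ = 3.496
T = 3.496 / 1.774 = 1.970688… → 1.97

1.97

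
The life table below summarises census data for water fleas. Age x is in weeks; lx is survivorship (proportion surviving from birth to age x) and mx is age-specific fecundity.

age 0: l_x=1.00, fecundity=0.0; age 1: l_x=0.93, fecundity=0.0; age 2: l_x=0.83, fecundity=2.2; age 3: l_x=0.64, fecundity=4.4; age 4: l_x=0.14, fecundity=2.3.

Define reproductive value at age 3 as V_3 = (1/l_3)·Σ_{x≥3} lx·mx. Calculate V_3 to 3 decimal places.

4.903

lx·mx for x ≥ 3: 2.816, 0.322 → sum = 3.138
V_3 = 3.138 / l_3 = 3.138 / 0.64 = 4.903125 → 4.903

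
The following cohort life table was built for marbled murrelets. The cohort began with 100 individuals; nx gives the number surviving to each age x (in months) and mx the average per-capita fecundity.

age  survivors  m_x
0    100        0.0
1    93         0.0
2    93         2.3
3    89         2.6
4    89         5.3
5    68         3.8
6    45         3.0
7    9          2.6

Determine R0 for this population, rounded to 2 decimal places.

lx = nx/n0 = nx/100: 1, 0.93, 0.93, 0.89, 0.89, 0.68, 0.45, 0.09
lx·mx by age: 0, 0, 2.139, 2.314, 4.717, 2.584, 1.35, 0.234
R0 = Σ lx·mx = 13.338 → 13.34

13.34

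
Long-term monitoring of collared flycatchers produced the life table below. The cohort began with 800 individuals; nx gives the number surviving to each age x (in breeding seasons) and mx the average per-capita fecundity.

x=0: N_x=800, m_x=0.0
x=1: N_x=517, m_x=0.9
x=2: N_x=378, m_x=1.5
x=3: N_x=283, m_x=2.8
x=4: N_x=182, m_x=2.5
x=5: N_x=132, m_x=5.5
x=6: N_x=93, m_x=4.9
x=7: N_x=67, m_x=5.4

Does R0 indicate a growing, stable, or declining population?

lx = nx/n0 = nx/800: 1, 0.64625, 0.4725, 0.35375, 0.2275, 0.165, 0.11625, 0.08375
R0 = Σ lx·mx = 0 + 0.581625 + 0.70875 + 0.9905 + 0.56875 + 0.9075 + 0.569625 + 0.45225 = 4.779
R0 > 1, so the population is growing.

growing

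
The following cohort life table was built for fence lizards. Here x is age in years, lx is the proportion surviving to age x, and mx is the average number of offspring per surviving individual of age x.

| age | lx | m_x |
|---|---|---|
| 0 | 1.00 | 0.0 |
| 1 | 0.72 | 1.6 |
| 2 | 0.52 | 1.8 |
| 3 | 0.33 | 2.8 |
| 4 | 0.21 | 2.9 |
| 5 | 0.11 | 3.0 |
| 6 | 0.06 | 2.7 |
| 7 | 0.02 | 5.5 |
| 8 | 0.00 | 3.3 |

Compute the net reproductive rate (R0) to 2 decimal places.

4.22

lx·mx by age: 0, 1.152, 0.936, 0.924, 0.609, 0.33, 0.162, 0.11, 0
R0 = Σ lx·mx = 4.223 → 4.22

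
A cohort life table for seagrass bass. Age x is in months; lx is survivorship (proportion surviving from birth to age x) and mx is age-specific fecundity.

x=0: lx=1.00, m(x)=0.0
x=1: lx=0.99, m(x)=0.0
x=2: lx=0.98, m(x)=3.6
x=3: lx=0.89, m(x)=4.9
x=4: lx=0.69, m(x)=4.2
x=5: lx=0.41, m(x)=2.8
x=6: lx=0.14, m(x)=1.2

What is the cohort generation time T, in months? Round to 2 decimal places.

lx·mx: 0, 0, 3.528, 4.361, 2.898, 1.148, 0.168 → R0 = 12.103
x·lx·mx: 0, 0, 7.056, 13.083, 11.592, 5.74, 1.008 → Σ = 38.479
T = 38.479 / 12.103 = 3.179294… → 3.18

3.18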